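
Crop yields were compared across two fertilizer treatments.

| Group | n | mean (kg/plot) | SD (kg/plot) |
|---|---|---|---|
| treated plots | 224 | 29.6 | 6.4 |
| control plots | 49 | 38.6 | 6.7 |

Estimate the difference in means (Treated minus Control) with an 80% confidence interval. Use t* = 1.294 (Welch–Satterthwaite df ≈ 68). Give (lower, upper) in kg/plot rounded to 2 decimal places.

(-10.36, -7.64)

Standard errors of each mean: 6.4/√224 = 0.4276 and 6.7/√49 = 0.9571.
SE(x̄₁ − x̄₂) = √(0.4276² + 0.9571²) = 1.0483 for independent samples with unequal variances.
With t* = 1.294, the margin is 1.294 × 1.0483 = 1.3565.
x̄₁ − x̄₂ = 29.6 − 38.6 = -9.0000; the interval is -9.0000 ± 1.3565 = (-10.36, -7.64).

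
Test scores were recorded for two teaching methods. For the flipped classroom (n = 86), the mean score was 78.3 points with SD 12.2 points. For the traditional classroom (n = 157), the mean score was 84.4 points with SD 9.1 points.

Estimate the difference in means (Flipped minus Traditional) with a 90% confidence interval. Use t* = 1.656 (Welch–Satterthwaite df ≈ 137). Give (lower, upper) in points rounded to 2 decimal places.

(-8.59, -3.61)

Per-group SEs: s₁/√n₁ = 12.2/√86 = 1.3156, s₂/√n₂ = 9.1/√157 = 0.7263.
Unpooled SE of the difference: √(1.73080336 + 0.52751169) = 1.5028.
Margin of error = t* · SE = 1.656 × 1.5028 = 2.4886.
x̄₁ − x̄₂ = 78.3 − 84.4 = -6.1000.
CI: -6.1000 ± 2.4886 = (-8.59, -3.61).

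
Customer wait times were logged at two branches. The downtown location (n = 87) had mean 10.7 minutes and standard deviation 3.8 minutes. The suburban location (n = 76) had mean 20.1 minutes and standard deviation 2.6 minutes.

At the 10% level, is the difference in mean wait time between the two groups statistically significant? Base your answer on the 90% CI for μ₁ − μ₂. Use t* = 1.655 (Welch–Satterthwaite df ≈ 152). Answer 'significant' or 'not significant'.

Per-group SEs: s₁/√n₁ = 3.8/√87 = 0.4074, s₂/√n₂ = 2.6/√76 = 0.2982.
Unpooled SE of the difference: √(0.16597476 + 0.08892324) = 0.5049.
Margin of error = t* · SE = 1.655 × 0.5049 = 0.8356.
x̄₁ − x̄₂ = 10.7 − 20.1 = -9.4000.
CI: -9.4000 ± 0.8356 = (-10.2356, -8.5644).
The interval (-10.2356, -8.5644) does not contain 0, so the difference is significant.

significant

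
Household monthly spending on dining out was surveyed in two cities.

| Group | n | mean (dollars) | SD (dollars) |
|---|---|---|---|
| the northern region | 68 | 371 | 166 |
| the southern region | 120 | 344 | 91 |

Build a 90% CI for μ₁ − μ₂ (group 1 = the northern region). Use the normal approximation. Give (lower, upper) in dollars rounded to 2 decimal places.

(-8.82, 62.82)

SE₁ = s₁/√n₁ = 166/√68 = 20.1305; SE₂ = 91/√120 = 8.3071.
Independent samples, unequal variances: SE_diff = √(SE₁² + SE₂²) = √(405.23703025 + 69.00791041) = 21.7772.
z* = 1.645, so margin of error = 1.645 × 21.7772 = 35.8235.
Difference in means = 371 − 344 = 27.0000.
27.0000 ± 35.8235 → (-8.82, 62.82).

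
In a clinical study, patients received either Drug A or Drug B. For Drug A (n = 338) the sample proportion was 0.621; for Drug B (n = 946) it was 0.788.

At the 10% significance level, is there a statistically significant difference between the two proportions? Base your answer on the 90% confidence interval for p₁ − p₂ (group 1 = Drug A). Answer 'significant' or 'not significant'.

significant

SE₁ = √(p̂₁(1−p̂₁)/n₁) = √(0.6210·0.3790/338) = 0.02639; SE₂ = √(0.7880·0.2120/946) = 0.01329.
Independent samples: SE of the difference = √(SE₁² + SE₂²) = √(0.0006964321 + 0.0001766241) = 0.02955.
z* for 90% confidence is 1.645, so the margin of error is 1.645 × 0.02955 = 0.04861.
Point estimate p̂₁ − p̂₂ = 0.6210 − 0.7880 = -0.1670.
-0.1670 ± 0.04861 → (-0.21561, -0.11839).
The interval (-0.21561, -0.11839) does not contain 0, so the difference is significant.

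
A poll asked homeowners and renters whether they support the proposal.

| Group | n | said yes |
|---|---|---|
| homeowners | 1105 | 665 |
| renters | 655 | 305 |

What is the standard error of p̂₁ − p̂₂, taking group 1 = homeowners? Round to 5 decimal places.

First, p̂₁ = 665/1105 = 0.6018; p̂₂ = 305/655 = 0.4656.
The two standard errors are √(0.6018×0.3982/1105) = 0.01473 and √(0.4656×0.5344/655) = 0.01949.
Because the samples are independent, SE_diff = √(0.01473² + 0.01949²) = 0.02443.

0.02443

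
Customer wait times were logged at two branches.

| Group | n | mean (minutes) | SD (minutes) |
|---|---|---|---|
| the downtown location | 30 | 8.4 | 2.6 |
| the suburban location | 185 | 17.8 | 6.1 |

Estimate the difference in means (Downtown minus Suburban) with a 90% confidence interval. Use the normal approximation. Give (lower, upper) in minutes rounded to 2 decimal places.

(-10.47, -8.33)

SE₁ = s₁/√n₁ = 2.6/√30 = 0.4747; SE₂ = 6.1/√185 = 0.4485.
Independent samples, unequal variances: SE_diff = √(SE₁² + SE₂²) = √(0.22534009 + 0.20115225) = 0.6531.
z* = 1.645, so margin of error = 1.645 × 0.6531 = 1.0743.
Difference in means = 8.4 − 17.8 = -9.4000.
-9.4000 ± 1.0743 → (-10.47, -8.33).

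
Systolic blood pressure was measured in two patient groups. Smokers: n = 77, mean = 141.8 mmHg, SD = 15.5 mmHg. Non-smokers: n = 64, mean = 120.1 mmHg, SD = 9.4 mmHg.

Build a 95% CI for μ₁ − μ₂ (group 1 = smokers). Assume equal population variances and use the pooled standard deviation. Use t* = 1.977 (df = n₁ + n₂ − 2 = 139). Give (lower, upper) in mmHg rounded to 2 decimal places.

Pooled variance s_p² = [76·15.5² + 63·9.4²] / (77+64−2) = 171.4078, so s_p = 13.0923.
SE_diff = s_p·√(1/n₁ + 1/n₂) = 13.0923·√(1/77 + 1/64) = 2.2146.
t* = 1.977; margin = 1.977 × 2.2146 = 4.3783.
Difference = 141.8 − 120.1 = 21.7000.
21.7000 ± 4.3783 → (17.32, 26.08).

(17.32, 26.08)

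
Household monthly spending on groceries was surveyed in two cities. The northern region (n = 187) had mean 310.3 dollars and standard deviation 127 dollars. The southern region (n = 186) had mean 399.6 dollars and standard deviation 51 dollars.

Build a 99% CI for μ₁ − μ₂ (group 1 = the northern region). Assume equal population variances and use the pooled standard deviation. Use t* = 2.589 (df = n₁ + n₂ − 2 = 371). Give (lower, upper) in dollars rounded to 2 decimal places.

s_p = √[((n₁−1)s₁² + (n₂−1)s₂²)/(n₁+n₂−2)] = √[(186·127² + 185·51²)/371] = 96.8671.
SE = 96.8671·√(1/187 + 1/186) = 10.0312.
With t* = 2.589, margin = 2.589 × 10.0312 = 25.9708.
x̄₁ − x̄₂ = 310.3 − 399.6 = -89.3000; interval -89.3000 ± 25.9708 = (-115.27, -63.33).

(-115.27, -63.33)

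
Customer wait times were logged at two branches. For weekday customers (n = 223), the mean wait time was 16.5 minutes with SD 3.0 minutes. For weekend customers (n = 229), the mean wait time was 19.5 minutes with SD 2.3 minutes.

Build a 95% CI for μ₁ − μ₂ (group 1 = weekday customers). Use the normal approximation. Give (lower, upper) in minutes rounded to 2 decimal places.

SE₁ = s₁/√n₁ = 3.0/√223 = 0.2009; SE₂ = 2.3/√229 = 0.1520.
Independent samples, unequal variances: SE_diff = √(SE₁² + SE₂²) = √(0.04036081 + 0.023104) = 0.2519.
z* = 1.960, so margin of error = 1.960 × 0.2519 = 0.4937.
Difference in means = 16.5 − 19.5 = -3.0000.
-3.0000 ± 0.4937 → (-3.49, -2.51).

(-3.49, -2.51)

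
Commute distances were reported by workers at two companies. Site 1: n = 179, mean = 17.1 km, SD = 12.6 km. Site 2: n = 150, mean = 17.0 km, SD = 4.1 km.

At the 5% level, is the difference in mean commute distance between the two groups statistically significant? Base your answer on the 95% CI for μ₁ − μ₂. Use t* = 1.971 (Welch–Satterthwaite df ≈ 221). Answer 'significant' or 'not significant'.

Per-group SEs: s₁/√n₁ = 12.6/√179 = 0.9418, s₂/√n₂ = 4.1/√150 = 0.3348.
Unpooled SE of the difference: √(0.88698724 + 0.11209104) = 0.9995.
Margin of error = t* · SE = 1.971 × 0.9995 = 1.9700.
x̄₁ − x̄₂ = 17.1 − 17.0 = 0.1000.
CI: 0.1000 ± 1.9700 = (-1.8700, 2.0700).
The interval (-1.8700, 2.0700) contains 0, so the difference is not significant.

not significant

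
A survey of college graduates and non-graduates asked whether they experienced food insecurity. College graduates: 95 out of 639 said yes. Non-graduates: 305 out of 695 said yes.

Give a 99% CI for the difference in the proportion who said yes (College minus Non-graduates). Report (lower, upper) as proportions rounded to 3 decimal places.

First, p̂₁ = 95/639 = 0.1487; p̂₂ = 305/695 = 0.4388.
The two standard errors are √(0.1487×0.8513/639) = 0.01407 and √(0.4388×0.5612/695) = 0.01882.
Because the samples are independent, SE_diff = √(0.01407² + 0.01882²) = 0.02350.
Using z* = 2.576 for 99%, ME = 2.576 × 0.02350 = 0.06054.
p̂₁ − p̂₂ = -0.2901; interval -0.2901 ± 0.06054 gives (-0.351, -0.230).

(-0.351, -0.230)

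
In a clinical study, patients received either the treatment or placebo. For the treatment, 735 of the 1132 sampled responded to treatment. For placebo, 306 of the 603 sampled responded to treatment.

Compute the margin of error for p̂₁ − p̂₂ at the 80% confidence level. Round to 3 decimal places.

First, p̂₁ = 735/1132 = 0.6493; p̂₂ = 306/603 = 0.5075.
The two standard errors are √(0.6493×0.3507/1132) = 0.01418 and √(0.5075×0.4925/603) = 0.02036.
Because the samples are independent, SE_diff = √(0.01418² + 0.02036²) = 0.02481.
Using z* = 1.282 for 80%, ME = 1.282 × 0.02481 = 0.03181.

0.032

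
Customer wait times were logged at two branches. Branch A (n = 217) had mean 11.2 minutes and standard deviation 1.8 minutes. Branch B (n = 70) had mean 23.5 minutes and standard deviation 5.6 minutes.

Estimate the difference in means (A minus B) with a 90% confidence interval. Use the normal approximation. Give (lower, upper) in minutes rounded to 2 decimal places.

(-13.42, -11.18)

Standard errors of each mean: 1.8/√217 = 0.1222 and 5.6/√70 = 0.6693.
SE(x̄₁ − x̄₂) = √(0.1222² + 0.6693²) = 0.6804 for independent samples with unequal variances.
With z* = 1.645, the margin is 1.645 × 0.6804 = 1.1193.
x̄₁ − x̄₂ = 11.2 − 23.5 = -12.3000; the interval is -12.3000 ± 1.1193 = (-13.42, -11.18).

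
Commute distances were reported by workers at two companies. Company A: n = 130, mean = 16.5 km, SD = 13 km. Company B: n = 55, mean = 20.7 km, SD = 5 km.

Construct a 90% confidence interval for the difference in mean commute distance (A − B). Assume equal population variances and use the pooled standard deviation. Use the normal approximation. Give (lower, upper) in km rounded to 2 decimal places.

Pooled variance s_p² = [129·13² + 54·5²] / (130+55−2) = 126.5082, so s_p = 11.2476.
SE_diff = s_p·√(1/n₁ + 1/n₂) = 11.2476·√(1/130 + 1/55) = 1.8092.
z* = 1.645; margin = 1.645 × 1.8092 = 2.9761.
Difference = 16.5 − 20.7 = -4.2000.
-4.2000 ± 2.9761 → (-7.18, -1.22).

(-7.18, -1.22)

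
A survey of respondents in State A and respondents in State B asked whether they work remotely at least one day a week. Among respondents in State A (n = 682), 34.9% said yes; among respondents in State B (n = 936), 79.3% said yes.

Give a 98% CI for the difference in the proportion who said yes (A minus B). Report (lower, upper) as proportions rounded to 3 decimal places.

(-0.496, -0.392)

The two standard errors are √(0.3490×0.6510/682) = 0.01825 and √(0.7930×0.2070/936) = 0.01324.
Because the samples are independent, SE_diff = √(0.01825² + 0.01324²) = 0.02255.
Using z* = 2.326 for 98%, ME = 2.326 × 0.02255 = 0.05245.
p̂₁ − p̂₂ = -0.4440; interval -0.4440 ± 0.05245 gives (-0.496, -0.392).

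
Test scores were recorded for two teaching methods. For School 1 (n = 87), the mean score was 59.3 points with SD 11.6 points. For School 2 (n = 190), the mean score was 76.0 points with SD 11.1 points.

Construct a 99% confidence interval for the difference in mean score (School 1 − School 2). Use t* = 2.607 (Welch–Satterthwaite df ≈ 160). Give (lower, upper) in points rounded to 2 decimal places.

(-20.56, -12.84)

SE₁ = s₁/√n₁ = 11.6/√87 = 1.2437; SE₂ = 11.1/√190 = 0.8053.
Independent samples, unequal variances: SE_diff = √(SE₁² + SE₂²) = √(1.54678969 + 0.64850809) = 1.4817.
t* = 2.607, so margin of error = 2.607 × 1.4817 = 3.8628.
Difference in means = 59.3 − 76.0 = -16.7000.
-16.7000 ± 3.8628 → (-20.56, -12.84).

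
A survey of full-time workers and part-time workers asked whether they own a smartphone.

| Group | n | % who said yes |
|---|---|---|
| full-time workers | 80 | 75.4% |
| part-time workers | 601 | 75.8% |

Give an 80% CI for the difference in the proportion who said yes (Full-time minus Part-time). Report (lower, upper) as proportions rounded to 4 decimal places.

(-0.0697, 0.0617)

Each SE is √(p̂(1−p̂)/n): √(0.7540·0.2460/80) = 0.04815 and √(0.7580·0.2420/601) = 0.01747.
SE(p̂₁ − p̂₂) = √(SE₁² + SE₂²) = √(0.0023184225 + 0.0003052009) = 0.05122, since the two samples are independent.
At 80% confidence z* = 1.282; margin = 1.282 × 0.05122 = 0.06566.
The difference is 0.7540 − 0.7580 = -0.0040, so the interval is -0.0040 ± 0.06566 = (-0.0697, 0.0617).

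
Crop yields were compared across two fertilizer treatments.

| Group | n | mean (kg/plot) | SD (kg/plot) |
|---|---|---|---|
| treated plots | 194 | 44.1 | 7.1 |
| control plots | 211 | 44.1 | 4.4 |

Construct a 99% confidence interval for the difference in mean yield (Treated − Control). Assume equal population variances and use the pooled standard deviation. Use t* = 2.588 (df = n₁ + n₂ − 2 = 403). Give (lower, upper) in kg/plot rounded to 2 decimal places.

Pooled variance s_p² = [193·7.1² + 210·4.4²] / (194+211−2) = 34.2301, so s_p = 5.8506.
SE_diff = s_p·√(1/n₁ + 1/n₂) = 5.8506·√(1/194 + 1/211) = 0.5820.
t* = 2.588; margin = 2.588 × 0.5820 = 1.5062.
Difference = 44.1 − 44.1 = 0.0000.
0.0000 ± 1.5062 → (-1.51, 1.51).

(-1.51, 1.51)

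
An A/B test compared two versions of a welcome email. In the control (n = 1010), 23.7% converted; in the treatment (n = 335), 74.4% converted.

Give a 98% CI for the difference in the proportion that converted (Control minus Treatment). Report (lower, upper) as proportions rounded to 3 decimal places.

The two standard errors are √(0.2370×0.7630/1010) = 0.01338 and √(0.7440×0.2560/335) = 0.02384.
Because the samples are independent, SE_diff = √(0.01338² + 0.02384²) = 0.02734.
Using z* = 2.326 for 98%, ME = 2.326 × 0.02734 = 0.06359.
p̂₁ − p̂₂ = -0.5070; interval -0.5070 ± 0.06359 gives (-0.571, -0.443).

(-0.571, -0.443)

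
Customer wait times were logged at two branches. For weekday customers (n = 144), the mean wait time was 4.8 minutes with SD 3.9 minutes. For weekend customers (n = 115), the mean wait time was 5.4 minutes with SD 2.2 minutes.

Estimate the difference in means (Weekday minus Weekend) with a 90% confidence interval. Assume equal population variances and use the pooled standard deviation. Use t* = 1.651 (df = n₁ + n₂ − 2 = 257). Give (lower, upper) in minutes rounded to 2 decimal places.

(-1.27, 0.07)

s_p = √[((n₁−1)s₁² + (n₂−1)s₂²)/(n₁+n₂−2)] = √[(143·3.9² + 114·2.2²)/257] = 3.2573.
SE = 3.2573·√(1/144 + 1/115) = 0.4074.
With t* = 1.651, margin = 1.651 × 0.4074 = 0.6726.
x̄₁ − x̄₂ = 4.8 − 5.4 = -0.6000; interval -0.6000 ± 0.6726 = (-1.27, 0.07).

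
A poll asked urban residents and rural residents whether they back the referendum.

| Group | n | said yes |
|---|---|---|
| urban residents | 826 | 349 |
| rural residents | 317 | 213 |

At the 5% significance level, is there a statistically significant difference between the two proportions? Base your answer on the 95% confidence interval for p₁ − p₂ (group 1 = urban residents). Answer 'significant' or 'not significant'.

significant

Sample proportions: 349/826 = 0.4225, 213/317 = 0.6719.
Each SE is √(p̂(1−p̂)/n): √(0.4225·0.5775/826) = 0.01719 and √(0.6719·0.3281/317) = 0.02637.
SE(p̂₁ − p̂₂) = √(SE₁² + SE₂²) = √(0.0002954961 + 0.0006953769) = 0.03148, since the two samples are independent.
At 95% confidence z* = 1.960; margin = 1.960 × 0.03148 = 0.06170.
The difference is 0.4225 − 0.6719 = -0.2494, so the interval is -0.2494 ± 0.06170 = (-0.31110, -0.18770).
The interval (-0.31110, -0.18770) does not contain 0, so the difference is significant.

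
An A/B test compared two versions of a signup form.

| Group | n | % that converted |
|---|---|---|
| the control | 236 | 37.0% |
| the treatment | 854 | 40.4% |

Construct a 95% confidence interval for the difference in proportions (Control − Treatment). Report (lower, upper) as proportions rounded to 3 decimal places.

(-0.104, 0.036)

SE₁ = √(p̂₁(1−p̂₁)/n₁) = √(0.3700·0.6300/236) = 0.03143; SE₂ = √(0.4040·0.5960/854) = 0.01679.
Independent samples: SE of the difference = √(SE₁² + SE₂²) = √(0.0009878449 + 0.0002819041) = 0.03563.
z* for 95% confidence is 1.960, so the margin of error is 1.960 × 0.03563 = 0.06983.
Point estimate p̂₁ − p̂₂ = 0.3700 − 0.4040 = -0.0340.
-0.0340 ± 0.06983 → (-0.104, 0.036).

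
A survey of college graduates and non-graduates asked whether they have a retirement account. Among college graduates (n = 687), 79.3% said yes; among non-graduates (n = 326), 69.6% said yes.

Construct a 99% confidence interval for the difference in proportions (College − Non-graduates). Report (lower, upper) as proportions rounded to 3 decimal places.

Each SE is √(p̂(1−p̂)/n): √(0.7930·0.2070/687) = 0.01546 and √(0.6960·0.3040/326) = 0.02548.
SE(p̂₁ − p̂₂) = √(SE₁² + SE₂²) = √(0.0002390116 + 0.0006492304) = 0.02980, since the two samples are independent.
At 99% confidence z* = 2.576; margin = 2.576 × 0.02980 = 0.07676.
The difference is 0.7930 − 0.6960 = 0.0970, so the interval is 0.0970 ± 0.07676 = (0.020, 0.174).

(0.020, 0.174)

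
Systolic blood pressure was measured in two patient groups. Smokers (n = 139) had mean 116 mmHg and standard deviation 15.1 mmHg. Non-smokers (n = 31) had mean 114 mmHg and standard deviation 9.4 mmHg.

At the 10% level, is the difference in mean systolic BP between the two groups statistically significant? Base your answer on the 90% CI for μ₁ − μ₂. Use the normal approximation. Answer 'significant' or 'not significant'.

Standard errors of each mean: 15.1/√139 = 1.2808 and 9.4/√31 = 1.6883.
SE(x̄₁ − x̄₂) = √(1.2808² + 1.6883²) = 2.1192 for independent samples with unequal variances.
With z* = 1.645, the margin is 1.645 × 2.1192 = 3.4861.
x̄₁ − x̄₂ = 116 − 114 = 2.0000; the interval is 2.0000 ± 3.4861 = (-1.4861, 5.4861).
The interval (-1.4861, 5.4861) contains 0, so the difference is not significant.

not significant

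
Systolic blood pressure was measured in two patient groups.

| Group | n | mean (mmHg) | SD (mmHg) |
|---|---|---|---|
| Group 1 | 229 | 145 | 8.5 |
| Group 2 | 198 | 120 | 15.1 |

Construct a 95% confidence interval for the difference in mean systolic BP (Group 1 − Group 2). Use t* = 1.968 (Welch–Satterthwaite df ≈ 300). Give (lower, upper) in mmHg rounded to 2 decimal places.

(22.62, 27.38)

Per-group SEs: s₁/√n₁ = 8.5/√229 = 0.5617, s₂/√n₂ = 15.1/√198 = 1.0731.
Unpooled SE of the difference: √(0.31550689 + 1.15154361) = 1.2112.
Margin of error = t* · SE = 1.968 × 1.2112 = 2.3836.
x̄₁ − x̄₂ = 145 − 120 = 25.0000.
CI: 25.0000 ± 2.3836 = (22.62, 27.38).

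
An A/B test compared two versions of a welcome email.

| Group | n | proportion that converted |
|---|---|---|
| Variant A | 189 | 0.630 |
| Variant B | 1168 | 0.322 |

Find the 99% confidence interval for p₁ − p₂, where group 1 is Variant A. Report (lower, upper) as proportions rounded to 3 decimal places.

(0.211, 0.405)

The two standard errors are √(0.6300×0.3700/189) = 0.03512 and √(0.3220×0.6780/1168) = 0.01367.
Because the samples are independent, SE_diff = √(0.03512² + 0.01367²) = 0.03769.
Using z* = 2.576 for 99%, ME = 2.576 × 0.03769 = 0.09709.
p̂₁ − p̂₂ = 0.3080; interval 0.3080 ± 0.09709 gives (0.211, 0.405).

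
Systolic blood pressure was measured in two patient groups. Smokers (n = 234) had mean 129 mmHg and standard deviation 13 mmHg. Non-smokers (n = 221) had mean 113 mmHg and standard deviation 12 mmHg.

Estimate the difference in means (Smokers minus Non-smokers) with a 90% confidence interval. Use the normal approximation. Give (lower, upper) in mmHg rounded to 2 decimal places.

Per-group SEs: s₁/√n₁ = 13/√234 = 0.8498, s₂/√n₂ = 12/√221 = 0.8072.
Unpooled SE of the difference: √(0.72216004 + 0.65157184) = 1.1721.
Margin of error = z* · SE = 1.645 × 1.1721 = 1.9281.
x̄₁ − x̄₂ = 129 − 113 = 16.0000.
CI: 16.0000 ± 1.9281 = (14.07, 17.93).

(14.07, 17.93)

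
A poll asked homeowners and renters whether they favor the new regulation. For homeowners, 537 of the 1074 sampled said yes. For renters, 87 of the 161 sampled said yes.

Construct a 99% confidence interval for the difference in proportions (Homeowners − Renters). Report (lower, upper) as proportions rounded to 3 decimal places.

(-0.149, 0.068)

p̂₁ = 537/1074 = 0.5000 and p̂₂ = 87/161 = 0.5404.
SE₁ = √(p̂₁(1−p̂₁)/n₁) = √(0.5000·0.5000/1074) = 0.01526; SE₂ = √(0.5404·0.4596/161) = 0.03928.
Independent samples: SE of the difference = √(SE₁² + SE₂²) = √(0.0002328676 + 0.0015429184) = 0.04214.
z* for 99% confidence is 2.576, so the margin of error is 2.576 × 0.04214 = 0.10855.
Point estimate p̂₁ − p̂₂ = 0.5000 − 0.5404 = -0.0404.
-0.0404 ± 0.10855 → (-0.149, 0.068).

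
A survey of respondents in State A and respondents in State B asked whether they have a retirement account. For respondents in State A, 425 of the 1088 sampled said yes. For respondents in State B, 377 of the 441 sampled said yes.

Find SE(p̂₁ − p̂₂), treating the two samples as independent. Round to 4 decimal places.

p̂₁ = 425/1088 = 0.3906 and p̂₂ = 377/441 = 0.8549.
SE₁ = √(p̂₁(1−p̂₁)/n₁) = √(0.3906·0.6094/1088) = 0.01479; SE₂ = √(0.8549·0.1451/441) = 0.01677.
Independent samples: SE of the difference = √(SE₁² + SE₂²) = √(0.0002187441 + 0.0002812329) = 0.02236.

0.0224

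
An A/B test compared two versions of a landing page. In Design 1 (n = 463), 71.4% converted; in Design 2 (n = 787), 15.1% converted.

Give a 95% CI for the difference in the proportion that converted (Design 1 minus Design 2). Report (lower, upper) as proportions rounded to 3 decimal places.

SE₁ = √(p̂₁(1−p̂₁)/n₁) = √(0.7140·0.2860/463) = 0.02100; SE₂ = √(0.1510·0.8490/787) = 0.01276.
Independent samples: SE of the difference = √(SE₁² + SE₂²) = √(0.000441 + 0.0001628176) = 0.02457.
z* for 95% confidence is 1.960, so the margin of error is 1.960 × 0.02457 = 0.04816.
Point estimate p̂₁ − p̂₂ = 0.7140 − 0.1510 = 0.5630.
0.5630 ± 0.04816 → (0.515, 0.611).

(0.515, 0.611)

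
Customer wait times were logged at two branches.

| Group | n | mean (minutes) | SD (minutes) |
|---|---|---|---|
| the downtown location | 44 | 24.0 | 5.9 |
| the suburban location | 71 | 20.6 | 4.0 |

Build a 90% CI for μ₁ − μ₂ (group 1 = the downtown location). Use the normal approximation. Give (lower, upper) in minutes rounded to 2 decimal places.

Standard errors of each mean: 5.9/√44 = 0.8895 and 4.0/√71 = 0.4747.
SE(x̄₁ − x̄₂) = √(0.8895² + 0.4747²) = 1.0082 for independent samples with unequal variances.
With z* = 1.645, the margin is 1.645 × 1.0082 = 1.6585.
x̄₁ − x̄₂ = 24.0 − 20.6 = 3.4000; the interval is 3.4000 ± 1.6585 = (1.74, 5.06).

(1.74, 5.06)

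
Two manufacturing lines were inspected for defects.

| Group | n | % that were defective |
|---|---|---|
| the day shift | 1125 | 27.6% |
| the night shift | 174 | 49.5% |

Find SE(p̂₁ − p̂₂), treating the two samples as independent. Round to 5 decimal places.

0.04018

SE₁ = √(p̂₁(1−p̂₁)/n₁) = √(0.2760·0.7240/1125) = 0.01333; SE₂ = √(0.4950·0.5050/174) = 0.03790.
Independent samples: SE of the difference = √(SE₁² + SE₂²) = √(0.0001776889 + 0.00143641) = 0.04018.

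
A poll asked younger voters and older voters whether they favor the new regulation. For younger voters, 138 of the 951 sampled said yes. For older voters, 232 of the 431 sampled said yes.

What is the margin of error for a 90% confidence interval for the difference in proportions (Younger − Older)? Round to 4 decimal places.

0.0437

p̂₁ = 138/951 = 0.1451 and p̂₂ = 232/431 = 0.5383.
SE₁ = √(p̂₁(1−p̂₁)/n₁) = √(0.1451·0.8549/951) = 0.01142; SE₂ = √(0.5383·0.4617/431) = 0.02401.
Independent samples: SE of the difference = √(SE₁² + SE₂²) = √(0.0001304164 + 0.0005764801) = 0.02659.
z* for 90% confidence is 1.645, so the margin of error is 1.645 × 0.02659 = 0.04374.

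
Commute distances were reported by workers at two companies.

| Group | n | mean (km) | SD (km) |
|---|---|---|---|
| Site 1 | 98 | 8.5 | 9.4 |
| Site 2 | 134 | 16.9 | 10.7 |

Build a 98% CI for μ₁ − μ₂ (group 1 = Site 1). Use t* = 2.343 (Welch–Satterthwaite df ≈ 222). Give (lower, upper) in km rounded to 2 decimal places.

Per-group SEs: s₁/√n₁ = 9.4/√98 = 0.9495, s₂/√n₂ = 10.7/√134 = 0.9243.
Unpooled SE of the difference: √(0.90155025 + 0.85433049) = 1.3251.
Margin of error = t* · SE = 2.343 × 1.3251 = 3.1047.
x̄₁ − x̄₂ = 8.5 − 16.9 = -8.4000.
CI: -8.4000 ± 3.1047 = (-11.50, -5.30).

(-11.50, -5.30)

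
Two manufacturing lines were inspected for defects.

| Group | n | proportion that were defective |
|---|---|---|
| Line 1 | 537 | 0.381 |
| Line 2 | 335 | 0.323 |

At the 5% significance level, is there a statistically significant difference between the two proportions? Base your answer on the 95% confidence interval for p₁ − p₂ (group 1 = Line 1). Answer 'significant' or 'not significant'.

not significant

Each SE is √(p̂(1−p̂)/n): √(0.3810·0.6190/537) = 0.02096 and √(0.3230·0.6770/335) = 0.02555.
SE(p̂₁ − p̂₂) = √(SE₁² + SE₂²) = √(0.0004393216 + 0.0006528025) = 0.03305, since the two samples are independent.
At 95% confidence z* = 1.960; margin = 1.960 × 0.03305 = 0.06478.
The difference is 0.3810 − 0.3230 = 0.0580, so the interval is 0.0580 ± 0.06478 = (-0.00678, 0.12278).
The interval (-0.00678, 0.12278) contains 0, so the difference is not significant.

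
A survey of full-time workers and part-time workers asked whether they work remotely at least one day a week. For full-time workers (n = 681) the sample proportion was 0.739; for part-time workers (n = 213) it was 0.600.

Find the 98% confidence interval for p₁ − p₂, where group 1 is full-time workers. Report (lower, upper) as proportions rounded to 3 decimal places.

The two standard errors are √(0.7390×0.2610/681) = 0.01683 and √(0.6000×0.4000/213) = 0.03357.
Because the samples are independent, SE_diff = √(0.01683² + 0.03357²) = 0.03755.
Using z* = 2.326 for 98%, ME = 2.326 × 0.03755 = 0.08734.
p̂₁ − p̂₂ = 0.1390; interval 0.1390 ± 0.08734 gives (0.052, 0.226).

(0.052, 0.226)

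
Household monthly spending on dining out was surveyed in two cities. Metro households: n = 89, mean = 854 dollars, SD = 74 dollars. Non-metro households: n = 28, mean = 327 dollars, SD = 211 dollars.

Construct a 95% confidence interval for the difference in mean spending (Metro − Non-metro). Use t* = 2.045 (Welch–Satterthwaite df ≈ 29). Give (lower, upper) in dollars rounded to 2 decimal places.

(443.89, 610.11)

SE₁ = s₁/√n₁ = 74/√89 = 7.8440; SE₂ = 211/√28 = 39.8753.
Independent samples, unequal variances: SE_diff = √(SE₁² + SE₂²) = √(61.528336 + 1590.03955009) = 40.6395.
t* = 2.045, so margin of error = 2.045 × 40.6395 = 83.1078.
Difference in means = 854 − 327 = 527.0000.
527.0000 ± 83.1078 → (443.89, 610.11).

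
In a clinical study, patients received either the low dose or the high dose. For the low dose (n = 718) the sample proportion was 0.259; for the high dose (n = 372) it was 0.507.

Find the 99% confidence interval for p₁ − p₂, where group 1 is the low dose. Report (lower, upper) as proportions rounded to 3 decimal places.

(-0.327, -0.169)

The two standard errors are √(0.2590×0.7410/718) = 0.01635 and √(0.5070×0.4930/372) = 0.02592.
Because the samples are independent, SE_diff = √(0.01635² + 0.02592²) = 0.03065.
Using z* = 2.576 for 99%, ME = 2.576 × 0.03065 = 0.07895.
p̂₁ − p̂₂ = -0.2480; interval -0.2480 ± 0.07895 gives (-0.327, -0.169).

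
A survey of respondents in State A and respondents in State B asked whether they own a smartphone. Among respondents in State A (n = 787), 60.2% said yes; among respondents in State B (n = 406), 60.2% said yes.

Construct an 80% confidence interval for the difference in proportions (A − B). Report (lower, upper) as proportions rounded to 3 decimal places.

(-0.038, 0.038)

Each SE is √(p̂(1−p̂)/n): √(0.6020·0.3980/787) = 0.01745 and √(0.6020·0.3980/406) = 0.02429.
SE(p̂₁ − p̂₂) = √(SE₁² + SE₂²) = √(0.0003045025 + 0.0005900041) = 0.02991, since the two samples are independent.
At 80% confidence z* = 1.282; margin = 1.282 × 0.02991 = 0.03834.
The difference is 0.6020 − 0.6020 = 0.0000, so the interval is 0.0000 ± 0.03834 = (-0.038, 0.038).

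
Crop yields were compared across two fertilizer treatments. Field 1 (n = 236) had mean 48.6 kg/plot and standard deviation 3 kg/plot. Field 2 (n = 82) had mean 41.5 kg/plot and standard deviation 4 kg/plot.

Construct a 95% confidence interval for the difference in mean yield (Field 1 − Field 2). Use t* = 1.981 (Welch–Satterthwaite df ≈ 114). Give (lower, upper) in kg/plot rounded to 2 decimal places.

Per-group SEs: s₁/√n₁ = 3/√236 = 0.1953, s₂/√n₂ = 4/√82 = 0.4417.
Unpooled SE of the difference: √(0.03814209 + 0.19509889) = 0.4830.
Margin of error = t* · SE = 1.981 × 0.4830 = 0.9568.
x̄₁ − x̄₂ = 48.6 − 41.5 = 7.1000.
CI: 7.1000 ± 0.9568 = (6.14, 8.06).

(6.14, 8.06)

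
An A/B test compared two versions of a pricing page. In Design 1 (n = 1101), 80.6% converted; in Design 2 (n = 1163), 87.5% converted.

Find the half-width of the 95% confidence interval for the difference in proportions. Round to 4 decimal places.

SE₁ = √(p̂₁(1−p̂₁)/n₁) = √(0.8060·0.1940/1101) = 0.01192; SE₂ = √(0.8750·0.1250/1163) = 0.00970.
Independent samples: SE of the difference = √(SE₁² + SE₂²) = √(0.0001420864 + 0.00009409) = 0.01537.
z* for 95% confidence is 1.960, so the margin of error is 1.960 × 0.01537 = 0.03013.

0.0301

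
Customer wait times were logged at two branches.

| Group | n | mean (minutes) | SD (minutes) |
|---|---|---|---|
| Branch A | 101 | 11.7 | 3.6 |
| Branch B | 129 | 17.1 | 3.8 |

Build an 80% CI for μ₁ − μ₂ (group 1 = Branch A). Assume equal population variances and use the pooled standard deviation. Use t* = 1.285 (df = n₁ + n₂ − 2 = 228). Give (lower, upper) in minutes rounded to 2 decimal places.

s_p = √[((n₁−1)s₁² + (n₂−1)s₂²)/(n₁+n₂−2)] = √[(100·3.6² + 128·3.8²)/228] = 3.7136.
SE = 3.7136·√(1/101 + 1/129) = 0.4934.
With t* = 1.285, margin = 1.285 × 0.4934 = 0.6340.
x̄₁ − x̄₂ = 11.7 − 17.1 = -5.4000; interval -5.4000 ± 0.6340 = (-6.03, -4.77).

(-6.03, -4.77)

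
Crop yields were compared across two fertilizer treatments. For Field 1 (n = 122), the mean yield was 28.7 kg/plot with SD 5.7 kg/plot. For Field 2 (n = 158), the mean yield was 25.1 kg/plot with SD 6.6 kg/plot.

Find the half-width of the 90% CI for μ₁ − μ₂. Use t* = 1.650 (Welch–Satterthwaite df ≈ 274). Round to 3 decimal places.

1.215

Per-group SEs: s₁/√n₁ = 5.7/√122 = 0.5161, s₂/√n₂ = 6.6/√158 = 0.5251.
Unpooled SE of the difference: √(0.26635921 + 0.27573001) = 0.7363.
Margin of error = t* · SE = 1.650 × 0.7363 = 1.2149.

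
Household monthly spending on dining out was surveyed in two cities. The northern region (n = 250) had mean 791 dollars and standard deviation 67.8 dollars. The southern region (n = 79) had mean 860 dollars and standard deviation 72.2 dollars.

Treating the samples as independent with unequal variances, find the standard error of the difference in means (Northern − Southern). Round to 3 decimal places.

SE₁ = s₁/√n₁ = 67.8/√250 = 4.2880; SE₂ = 72.2/√79 = 8.1231.
Independent samples, unequal variances: SE_diff = √(SE₁² + SE₂²) = √(18.386944 + 65.98475361) = 9.1854.

9.185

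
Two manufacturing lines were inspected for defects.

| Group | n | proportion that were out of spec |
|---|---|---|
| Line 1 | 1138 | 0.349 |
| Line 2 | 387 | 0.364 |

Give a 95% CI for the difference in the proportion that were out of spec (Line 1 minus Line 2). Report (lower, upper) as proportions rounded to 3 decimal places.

SE₁ = √(p̂₁(1−p̂₁)/n₁) = √(0.3490·0.6510/1138) = 0.01413; SE₂ = √(0.3640·0.6360/387) = 0.02446.
Independent samples: SE of the difference = √(SE₁² + SE₂²) = √(0.0001996569 + 0.0005982916) = 0.02825.
z* for 95% confidence is 1.960, so the margin of error is 1.960 × 0.02825 = 0.05537.
Point estimate p̂₁ − p̂₂ = 0.3490 − 0.3640 = -0.0150.
-0.0150 ± 0.05537 → (-0.070, 0.040).

(-0.070, 0.040)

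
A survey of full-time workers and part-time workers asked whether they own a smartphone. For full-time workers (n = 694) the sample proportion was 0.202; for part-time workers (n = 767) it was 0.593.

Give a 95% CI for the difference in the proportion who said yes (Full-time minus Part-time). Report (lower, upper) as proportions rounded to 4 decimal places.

The two standard errors are √(0.2020×0.7980/694) = 0.01524 and √(0.5930×0.4070/767) = 0.01774.
Because the samples are independent, SE_diff = √(0.01524² + 0.01774²) = 0.02339.
Using z* = 1.960 for 95%, ME = 1.960 × 0.02339 = 0.04584.
p̂₁ − p̂₂ = -0.3910; interval -0.3910 ± 0.04584 gives (-0.4368, -0.3452).

(-0.4368, -0.3452)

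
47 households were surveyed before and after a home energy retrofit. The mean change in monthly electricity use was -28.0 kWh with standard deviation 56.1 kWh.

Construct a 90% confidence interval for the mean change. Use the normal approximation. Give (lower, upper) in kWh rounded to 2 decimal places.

(-41.46, -14.54)

Paired design: SE = s_d/√n = 56.1/√47 = 8.1830.
z* = 1.645; margin of error = 1.645 × 8.1830 = 13.4610.
-28.0 ± 13.4610 → (-41.46, -14.54).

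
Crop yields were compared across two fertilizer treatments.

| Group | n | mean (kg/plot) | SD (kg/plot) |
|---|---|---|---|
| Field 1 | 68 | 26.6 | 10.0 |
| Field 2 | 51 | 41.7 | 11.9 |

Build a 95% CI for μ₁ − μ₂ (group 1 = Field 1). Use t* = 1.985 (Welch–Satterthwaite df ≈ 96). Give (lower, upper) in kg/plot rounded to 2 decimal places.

Standard errors of each mean: 10.0/√68 = 1.2127 and 11.9/√51 = 1.6663.
SE(x̄₁ − x̄₂) = √(1.2127² + 1.6663²) = 2.0609 for independent samples with unequal variances.
With t* = 1.985, the margin is 1.985 × 2.0609 = 4.0909.
x̄₁ − x̄₂ = 26.6 − 41.7 = -15.1000; the interval is -15.1000 ± 4.0909 = (-19.19, -11.01).

(-19.19, -11.01)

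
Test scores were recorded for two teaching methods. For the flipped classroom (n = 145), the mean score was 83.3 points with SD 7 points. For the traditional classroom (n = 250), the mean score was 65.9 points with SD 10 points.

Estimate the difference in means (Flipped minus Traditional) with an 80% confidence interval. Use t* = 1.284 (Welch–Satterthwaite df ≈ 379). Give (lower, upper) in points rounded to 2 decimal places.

(16.30, 18.50)

Per-group SEs: s₁/√n₁ = 7/√145 = 0.5813, s₂/√n₂ = 10/√250 = 0.6325.
Unpooled SE of the difference: √(0.33790969 + 0.40005625) = 0.8590.
Margin of error = t* · SE = 1.284 × 0.8590 = 1.1030.
x̄₁ − x̄₂ = 83.3 − 65.9 = 17.4000.
CI: 17.4000 ± 1.1030 = (16.30, 18.50).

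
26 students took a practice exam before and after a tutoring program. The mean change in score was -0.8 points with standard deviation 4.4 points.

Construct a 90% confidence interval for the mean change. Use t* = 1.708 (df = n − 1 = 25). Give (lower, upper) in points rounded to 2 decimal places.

This is a matched-pairs design, so SE = s_d/√n = 4.4/√26 = 0.8629.
Margin = 1.708 × 0.8629 = 1.4738; the interval is -0.8 ± 1.4738 = (-2.27, 0.67).

(-2.27, 0.67)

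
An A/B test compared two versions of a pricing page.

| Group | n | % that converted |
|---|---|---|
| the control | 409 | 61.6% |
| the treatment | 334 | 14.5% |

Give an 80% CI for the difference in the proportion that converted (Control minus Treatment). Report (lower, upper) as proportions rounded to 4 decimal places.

Each SE is √(p̂(1−p̂)/n): √(0.6160·0.3840/409) = 0.02405 and √(0.1450·0.8550/334) = 0.01927.
SE(p̂₁ − p̂₂) = √(SE₁² + SE₂²) = √(0.0005784025 + 0.0003713329) = 0.03082, since the two samples are independent.
At 80% confidence z* = 1.282; margin = 1.282 × 0.03082 = 0.03951.
The difference is 0.6160 − 0.1450 = 0.4710, so the interval is 0.4710 ± 0.03951 = (0.4315, 0.5105).

(0.4315, 0.5105)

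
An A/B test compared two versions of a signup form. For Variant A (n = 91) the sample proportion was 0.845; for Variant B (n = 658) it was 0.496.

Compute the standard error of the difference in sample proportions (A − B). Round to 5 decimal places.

SE₁ = √(p̂₁(1−p̂₁)/n₁) = √(0.8450·0.1550/91) = 0.03794; SE₂ = √(0.4960·0.5040/658) = 0.01949.
Independent samples: SE of the difference = √(SE₁² + SE₂²) = √(0.0014394436 + 0.0003798601) = 0.04265.

0.04265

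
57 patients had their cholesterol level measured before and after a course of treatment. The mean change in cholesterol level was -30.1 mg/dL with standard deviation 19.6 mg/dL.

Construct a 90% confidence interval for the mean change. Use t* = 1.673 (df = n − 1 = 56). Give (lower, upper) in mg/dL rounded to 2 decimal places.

Paired design: SE = s_d/√n = 19.6/√57 = 2.5961.
t* = 1.673; margin of error = 1.673 × 2.5961 = 4.3433.
-30.1 ± 4.3433 → (-34.44, -25.76).

(-34.44, -25.76)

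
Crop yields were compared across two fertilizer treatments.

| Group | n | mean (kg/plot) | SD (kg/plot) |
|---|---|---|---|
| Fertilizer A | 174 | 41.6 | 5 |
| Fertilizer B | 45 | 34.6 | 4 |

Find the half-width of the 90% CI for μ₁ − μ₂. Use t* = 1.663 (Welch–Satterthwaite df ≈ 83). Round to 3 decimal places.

Per-group SEs: s₁/√n₁ = 5/√174 = 0.3790, s₂/√n₂ = 4/√45 = 0.5963.
Unpooled SE of the difference: √(0.143641 + 0.35557369) = 0.7066.
Margin of error = t* · SE = 1.663 × 0.7066 = 1.1751.

1.175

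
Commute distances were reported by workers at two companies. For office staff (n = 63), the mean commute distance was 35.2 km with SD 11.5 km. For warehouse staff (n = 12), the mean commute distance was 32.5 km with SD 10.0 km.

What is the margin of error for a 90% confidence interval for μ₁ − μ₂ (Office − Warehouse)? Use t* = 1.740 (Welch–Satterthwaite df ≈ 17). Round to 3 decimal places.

5.620

Standard errors of each mean: 11.5/√63 = 1.4489 and 10.0/√12 = 2.8868.
SE(x̄₁ − x̄₂) = √(1.4489² + 2.8868²) = 3.2300 for independent samples with unequal variances.
With t* = 1.740, the margin is 1.740 × 3.2300 = 5.6202.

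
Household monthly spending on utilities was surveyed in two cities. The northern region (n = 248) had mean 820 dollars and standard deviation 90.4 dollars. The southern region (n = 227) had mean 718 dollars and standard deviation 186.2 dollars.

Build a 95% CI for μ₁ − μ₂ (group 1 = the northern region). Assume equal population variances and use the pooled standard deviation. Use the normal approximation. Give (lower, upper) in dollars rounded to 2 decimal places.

Pooled variance s_p² = [247·90.4² + 226·186.2²] / (248+227−2) = 20833.0718, so s_p = 144.3367.
SE_diff = s_p·√(1/n₁ + 1/n₂) = 144.3367·√(1/248 + 1/227) = 13.2582.
z* = 1.960; margin = 1.960 × 13.2582 = 25.9861.
Difference = 820 − 718 = 102.0000.
102.0000 ± 25.9861 → (76.01, 127.99).

(76.01, 127.99)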